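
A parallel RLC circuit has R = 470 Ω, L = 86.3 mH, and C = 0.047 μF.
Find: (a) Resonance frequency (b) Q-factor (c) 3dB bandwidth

Step 1 — Resonance: ω₀ = 1/√(LC) = 1/√(0.0863·4.7e-08) = 1.57e+04 rad/s.
Step 2 — f₀ = ω₀/(2π) = 2499 Hz.
Step 3 — Parallel Q: Q = R/(ω₀L) = 470/(1.57e+04·0.0863) = 0.3468.
Step 4 — Bandwidth: Δω = ω₀/Q = 4.527e+04 rad/s; BW = Δω/(2π) = 7205 Hz.

(a) f₀ = 2499 Hz  (b) Q = 0.3468  (c) BW = 7205 Hz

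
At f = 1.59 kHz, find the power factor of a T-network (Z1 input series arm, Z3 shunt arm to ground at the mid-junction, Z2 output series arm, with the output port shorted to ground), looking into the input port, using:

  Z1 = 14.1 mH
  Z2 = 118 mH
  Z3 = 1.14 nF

Step 1 — Angular frequency: ω = 2π·f = 2π·1590 = 9990 rad/s.
Step 2 — Component impedances:
  Z1: Z = jωL = j·9990·0.0141 = 0 + j140.9 Ω
  Z2: Z = jωL = j·9990·0.118 = 0 + j1179 Ω
  Z3: Z = 1/(jωC) = -j/(ω·C) = 0 - j8.78e+04 Ω
Step 3 — With the output port shorted to ground, the output series arm Z2 runs from the junction to ground; the shunt arm Z3 also runs from the junction to ground. They appear in parallel: Z3 || Z2 = 0 + j1195 Ω.
Step 4 — Series with input arm Z1: Z_in = Z1 + (Z3 || Z2) = 0 + j1336 Ω = 1336∠90.0° Ω.
Step 5 — Power factor: PF = cos(φ) = Re(Z)/|Z| = 0/1336 = 0.
Step 6 — Type: Im(Z) = 1336 ⇒ lagging (phase φ = 90.0°).

PF = 0 (lagging, φ = 90.0°)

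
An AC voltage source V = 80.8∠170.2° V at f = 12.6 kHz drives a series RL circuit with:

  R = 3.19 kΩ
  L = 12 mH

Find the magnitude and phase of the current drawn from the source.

Step 1 — Angular frequency: ω = 2π·f = 2π·1.26e+04 = 7.917e+04 rad/s.
Step 2 — Component impedances:
  R: Z = R = 3190 Ω
  L: Z = jωL = j·7.917e+04·0.012 = 0 + j950 Ω
Step 3 — Series combination: Z_total = R + L = 3190 + j950 Ω = 3328∠16.6° Ω.
Step 4 — Source phasor: V = 80.8∠170.2° V = -79.62 + j13.75 V.
Step 5 — Ohm's law: I = V / Z_total = (-79.62 + j13.75) / (3190 + j950) = -0.02175 + j0.01079 A.
Step 6 — Convert to polar: |I| = 0.02428 A, ∠I = 153.6°.

I = 0.02428∠153.6° A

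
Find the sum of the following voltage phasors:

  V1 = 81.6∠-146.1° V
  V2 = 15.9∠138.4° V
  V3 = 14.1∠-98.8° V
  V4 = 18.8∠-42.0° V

Step 1 — Convert each phasor to rectangular form:
  V1 = 81.6·(cos(-146.1°) + j·sin(-146.1°)) = -67.73 - j45.51 V
  V2 = 15.9·(cos(138.4°) + j·sin(138.4°)) = -11.89 + j10.56 V
  V3 = 14.1·(cos(-98.8°) + j·sin(-98.8°)) = -2.157 - j13.93 V
  V4 = 18.8·(cos(-42.0°) + j·sin(-42.0°)) = 13.97 - j12.58 V
Step 2 — Sum components: V_total = -67.8 - j61.47 V.
Step 3 — Convert to polar: |V_total| = 91.52 V, ∠V_total = -137.8°.

V_total = 91.52∠-137.8° V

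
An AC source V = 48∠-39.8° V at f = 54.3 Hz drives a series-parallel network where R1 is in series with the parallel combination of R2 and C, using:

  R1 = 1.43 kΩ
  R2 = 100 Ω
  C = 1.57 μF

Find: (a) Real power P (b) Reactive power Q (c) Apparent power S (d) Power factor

Step 1 — Angular frequency: ω = 2π·f = 2π·54.3 = 341.2 rad/s.
Step 2 — Component impedances:
  R1: Z = R = 1430 Ω
  R2: Z = R = 100 Ω
  C: Z = 1/(jωC) = -j/(ω·C) = 0 - j1867 Ω
Step 3 — Parallel branch: R2 || C = 1/(1/R2 + 1/C) = 99.71 - j5.341 Ω.
Step 4 — Series with R1: Z_total = R1 + (R2 || C) = 1530 - j5.341 Ω = 1530∠-0.2° Ω.
Step 5 — Source phasor: V = 48∠-39.8° V = 36.88 - j30.73 V.
Step 6 — Current: I = V / Z = 0.02418 - j0.02 A = 0.03138∠-39.6° A.
Step 7 — Complex power: S = V·I* = 1.506 - j0.005259 VA.
Step 8 — Real power: P = Re(S) = 1.506 W.
Step 9 — Reactive power: Q = Im(S) = -0.005259 VAR.
Step 10 — Apparent power: |S| = 1.506 VA.
Step 11 — Power factor: PF = P/|S| = 1 (leading).

(a) P = 1.506 W  (b) Q = -0.005259 VAR  (c) S = 1.506 VA  (d) PF = 1 (leading)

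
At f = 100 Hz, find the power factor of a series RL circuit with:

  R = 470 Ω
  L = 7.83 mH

Step 1 — Angular frequency: ω = 2π·f = 2π·100 = 628.3 rad/s.
Step 2 — Component impedances:
  R: Z = R = 470 Ω
  L: Z = jωL = j·628.3·0.00783 = 0 + j4.92 Ω
Step 3 — Series combination: Z_total = R + L = 470 + j4.92 Ω = 470∠0.6° Ω.
Step 4 — Power factor: PF = cos(φ) = Re(Z)/|Z| = 470/470.03 = 0.9999.
Step 5 — Type: Im(Z) = 4.92 ⇒ lagging (phase φ = 0.6°).

PF = 0.9999 (lagging, φ = 0.6°)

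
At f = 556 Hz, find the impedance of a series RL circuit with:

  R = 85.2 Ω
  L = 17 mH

Step 1 — Angular frequency: ω = 2π·f = 2π·556 = 3493 rad/s.
Step 2 — Component impedances:
  R: Z = R = 85.2 Ω
  L: Z = jωL = j·3493·0.017 = 0 + j59.39 Ω
Step 3 — Series combination: Z_total = R + L = 85.2 + j59.39 Ω = 103.9∠34.9° Ω.

Z = 85.2 + j59.39 Ω = 103.9∠34.9° Ω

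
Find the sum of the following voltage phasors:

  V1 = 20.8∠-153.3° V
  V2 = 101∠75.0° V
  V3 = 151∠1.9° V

Step 1 — Convert each phasor to rectangular form:
  V1 = 20.8·(cos(-153.3°) + j·sin(-153.3°)) = -18.58 - j9.346 V
  V2 = 101·(cos(75.0°) + j·sin(75.0°)) = 26.14 + j97.56 V
  V3 = 151·(cos(1.9°) + j·sin(1.9°)) = 150.9 + j5.006 V
Step 2 — Sum components: V_total = 158.5 + j93.22 V.
Step 3 — Convert to polar: |V_total| = 183.9 V, ∠V_total = 30.5°.

V_total = 183.9∠30.5° V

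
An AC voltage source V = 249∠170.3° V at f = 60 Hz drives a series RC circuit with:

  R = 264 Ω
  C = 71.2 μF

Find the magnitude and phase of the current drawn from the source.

Step 1 — Angular frequency: ω = 2π·f = 2π·60 = 377 rad/s.
Step 2 — Component impedances:
  R: Z = R = 264 Ω
  C: Z = 1/(jωC) = -j/(ω·C) = 0 - j37.26 Ω
Step 3 — Series combination: Z_total = R + C = 264 - j37.26 Ω = 266.6∠-8.0° Ω.
Step 4 — Source phasor: V = 249∠170.3° V = -245.4 + j41.95 V.
Step 5 — Ohm's law: I = V / Z_total = (-245.4 + j41.95) / (264 - j37.26) = -0.9335 + j0.02718 A.
Step 6 — Convert to polar: |I| = 0.9339 A, ∠I = 178.3°.

I = 0.9339∠178.3° A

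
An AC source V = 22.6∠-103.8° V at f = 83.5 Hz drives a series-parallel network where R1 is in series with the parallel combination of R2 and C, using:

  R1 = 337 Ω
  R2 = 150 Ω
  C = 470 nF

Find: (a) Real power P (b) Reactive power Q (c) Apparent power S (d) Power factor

Step 1 — Angular frequency: ω = 2π·f = 2π·83.5 = 524.6 rad/s.
Step 2 — Component impedances:
  R1: Z = R = 337 Ω
  R2: Z = R = 150 Ω
  C: Z = 1/(jωC) = -j/(ω·C) = 0 - j4055 Ω
Step 3 — Parallel branch: R2 || C = 1/(1/R2 + 1/C) = 149.8 - j5.541 Ω.
Step 4 — Series with R1: Z_total = R1 + (R2 || C) = 486.8 - j5.541 Ω = 486.8∠-0.7° Ω.
Step 5 — Source phasor: V = 22.6∠-103.8° V = -5.391 - j21.95 V.
Step 6 — Current: I = V / Z = -0.01056 - j0.04521 A = 0.04642∠-103.1° A.
Step 7 — Complex power: S = V·I* = 1.049 - j0.01194 VA.
Step 8 — Real power: P = Re(S) = 1.049 W.
Step 9 — Reactive power: Q = Im(S) = -0.01194 VAR.
Step 10 — Apparent power: |S| = 1.049 VA.
Step 11 — Power factor: PF = P/|S| = 0.9999 (leading).

(a) P = 1.049 W  (b) Q = -0.01194 VAR  (c) S = 1.049 VA  (d) PF = 0.9999 (leading)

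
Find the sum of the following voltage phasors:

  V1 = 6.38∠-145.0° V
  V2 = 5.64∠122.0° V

Step 1 — Convert each phasor to rectangular form:
  V1 = 6.38·(cos(-145.0°) + j·sin(-145.0°)) = -5.226 - j3.659 V
  V2 = 5.64·(cos(122.0°) + j·sin(122.0°)) = -2.989 + j4.783 V
Step 2 — Sum components: V_total = -8.215 + j1.124 V.
Step 3 — Convert to polar: |V_total| = 8.291 V, ∠V_total = 172.2°.

V_total = 8.291∠172.2° V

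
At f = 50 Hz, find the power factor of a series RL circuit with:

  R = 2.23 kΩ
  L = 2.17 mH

Step 1 — Angular frequency: ω = 2π·f = 2π·50 = 314.2 rad/s.
Step 2 — Component impedances:
  R: Z = R = 2230 Ω
  L: Z = jωL = j·314.2·0.00217 = 0 + j0.6817 Ω
Step 3 — Series combination: Z_total = R + L = 2230 + j0.6817 Ω = 2230∠0.0° Ω.
Step 4 — Power factor: PF = cos(φ) = Re(Z)/|Z| = 2230/2230 = 1.
Step 5 — Type: Im(Z) = 0.6817 ⇒ lagging (phase φ = 0.0°).

PF = 1 (lagging, φ = 0.0°)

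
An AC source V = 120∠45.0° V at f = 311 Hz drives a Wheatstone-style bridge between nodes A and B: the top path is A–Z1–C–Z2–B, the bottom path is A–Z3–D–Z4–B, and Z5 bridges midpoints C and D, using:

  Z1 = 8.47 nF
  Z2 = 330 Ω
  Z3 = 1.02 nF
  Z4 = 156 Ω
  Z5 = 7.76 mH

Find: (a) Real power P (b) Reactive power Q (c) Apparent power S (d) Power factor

Step 1 — Angular frequency: ω = 2π·f = 2π·311 = 1954 rad/s.
Step 2 — Component impedances:
  Z1: Z = 1/(jωC) = -j/(ω·C) = 0 - j6.042e+04 Ω
  Z2: Z = R = 330 Ω
  Z3: Z = 1/(jωC) = -j/(ω·C) = 0 - j5.017e+05 Ω
  Z4: Z = R = 156 Ω
  Z5: Z = jωL = j·1954·0.00776 = 0 + j15.16 Ω
Step 3 — Bridge requires nodal analysis (the Z5 bridge couples midpoints C and D, so the two paths cannot be reduced to a simple series/parallel combination). Setting node B to ground and injecting 1 A at node A, the 3-node admittance system at A, C, D solves to V_A = Z_AB = 106.1 - j5.392e+04 Ω = 5.392e+04∠-89.9° Ω.
Step 4 — Source phasor: V = 120∠45.0° V = 84.85 + j84.85 V.
Step 5 — Current: I = V / Z = -0.001571 + j0.001577 A = 0.002225∠134.9° A.
Step 6 — Complex power: S = V·I* = 0.0005254 - j0.2671 VA.
Step 7 — Real power: P = Re(S) = 0.0005254 W.
Step 8 — Reactive power: Q = Im(S) = -0.2671 VAR.
Step 9 — Apparent power: |S| = 0.2671 VA.
Step 10 — Power factor: PF = P/|S| = 0.001967 (leading).

(a) P = 0.0005254 W  (b) Q = -0.2671 VAR  (c) S = 0.2671 VA  (d) PF = 0.001967 (leading)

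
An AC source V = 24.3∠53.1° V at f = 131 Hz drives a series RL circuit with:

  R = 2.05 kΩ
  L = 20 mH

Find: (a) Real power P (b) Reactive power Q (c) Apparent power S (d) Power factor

Step 1 — Angular frequency: ω = 2π·f = 2π·131 = 823.1 rad/s.
Step 2 — Component impedances:
  R: Z = R = 2050 Ω
  L: Z = jωL = j·823.1·0.02 = 0 + j16.46 Ω
Step 3 — Series combination: Z_total = R + L = 2050 + j16.46 Ω = 2050∠0.5° Ω.
Step 4 — Source phasor: V = 24.3∠53.1° V = 14.59 + j19.43 V.
Step 5 — Current: I = V / Z = 0.007193 + j0.009421 A = 0.01185∠52.6° A.
Step 6 — Complex power: S = V·I* = 0.288 + j0.002313 VA.
Step 7 — Real power: P = Re(S) = 0.288 W.
Step 8 — Reactive power: Q = Im(S) = 0.002313 VAR.
Step 9 — Apparent power: |S| = 0.288 VA.
Step 10 — Power factor: PF = P/|S| = 1 (lagging).

(a) P = 0.288 W  (b) Q = 0.002313 VAR  (c) S = 0.288 VA  (d) PF = 1 (lagging)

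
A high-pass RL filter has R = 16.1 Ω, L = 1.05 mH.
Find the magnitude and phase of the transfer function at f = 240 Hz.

Step 1 — Angular frequency: ω = 2π·240 = 1508 rad/s.
Step 2 — Transfer function: H(jω) = jωL/(R + jωL).
Step 3 — Numerator jωL = j·1.583; denominator R + jωL = 16.1 + j1.583.
Step 4 — H = 0.009579 + j0.0974.
Step 5 — Magnitude: |H| = 0.09787 (-20.2 dB); phase: φ = 84.4°.

|H| = 0.09787 (-20.2 dB), φ = 84.4°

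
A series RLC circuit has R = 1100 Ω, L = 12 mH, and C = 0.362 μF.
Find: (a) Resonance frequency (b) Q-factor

Step 1 — Resonance condition Im(Z)=0 gives ω₀ = 1/√(LC).
Step 2 — ω₀ = 1/√(0.012·3.62e-07) = 1.517e+04 rad/s.
Step 3 — f₀ = ω₀/(2π) = 2415 Hz.
Step 4 — Series Q: Q = ω₀L/R = 1.517e+04·0.012/1100 = 0.1655.

(a) f₀ = 2415 Hz  (b) Q = 0.1655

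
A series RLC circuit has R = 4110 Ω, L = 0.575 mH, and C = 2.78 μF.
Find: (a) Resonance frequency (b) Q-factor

Step 1 — Resonance condition Im(Z)=0 gives ω₀ = 1/√(LC).
Step 2 — ω₀ = 1/√(0.000575·2.78e-06) = 2.501e+04 rad/s.
Step 3 — f₀ = ω₀/(2π) = 3981 Hz.
Step 4 — Series Q: Q = ω₀L/R = 2.501e+04·0.000575/4110 = 0.003499.

(a) f₀ = 3981 Hz  (b) Q = 0.003499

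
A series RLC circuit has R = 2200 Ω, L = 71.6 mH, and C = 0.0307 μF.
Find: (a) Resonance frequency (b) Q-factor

Step 1 — Resonance condition Im(Z)=0 gives ω₀ = 1/√(LC).
Step 2 — ω₀ = 1/√(0.0716·3.07e-08) = 2.133e+04 rad/s.
Step 3 — f₀ = ω₀/(2π) = 3395 Hz.
Step 4 — Series Q: Q = ω₀L/R = 2.133e+04·0.0716/2200 = 0.6942.

(a) f₀ = 3395 Hz  (b) Q = 0.6942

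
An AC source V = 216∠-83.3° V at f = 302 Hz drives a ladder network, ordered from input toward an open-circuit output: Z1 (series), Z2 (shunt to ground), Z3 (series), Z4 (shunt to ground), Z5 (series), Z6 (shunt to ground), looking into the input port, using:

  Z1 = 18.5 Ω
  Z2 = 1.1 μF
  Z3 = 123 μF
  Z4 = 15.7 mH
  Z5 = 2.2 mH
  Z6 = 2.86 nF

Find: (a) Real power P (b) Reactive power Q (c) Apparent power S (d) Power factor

Step 1 — Angular frequency: ω = 2π·f = 2π·302 = 1898 rad/s.
Step 2 — Component impedances:
  Z1: Z = R = 18.5 Ω
  Z2: Z = 1/(jωC) = -j/(ω·C) = 0 - j479.1 Ω
  Z3: Z = 1/(jωC) = -j/(ω·C) = 0 - j4.285 Ω
  Z4: Z = jωL = j·1898·0.0157 = 0 + j29.79 Ω
  Z5: Z = jωL = j·1898·0.0022 = 0 + j4.175 Ω
  Z6: Z = 1/(jωC) = -j/(ω·C) = 0 - j1.843e+05 Ω
Step 3 — Ladder network (open output): work backward from the far end, alternating series and parallel combinations. Z_in = 18.5 + j26.95 Ω = 32.69∠55.5° Ω.
Step 4 — Source phasor: V = 216∠-83.3° V = 25.2 - j214.5 V.
Step 5 — Current: I = V / Z = -4.974 - j4.35 A = 6.608∠-138.8° A.
Step 6 — Complex power: S = V·I* = 807.9 + j1177 VA.
Step 7 — Real power: P = Re(S) = 807.9 W.
Step 8 — Reactive power: Q = Im(S) = 1177 VAR.
Step 9 — Apparent power: |S| = 1427 VA.
Step 10 — Power factor: PF = P/|S| = 0.566 (lagging).

(a) P = 807.9 W  (b) Q = 1177 VAR  (c) S = 1427 VA  (d) PF = 0.566 (lagging)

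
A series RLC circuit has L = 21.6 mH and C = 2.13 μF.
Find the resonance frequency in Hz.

Step 1 — Resonance condition Im(Z)=0 gives ω₀ = 1/√(LC).
Step 2 — ω₀ = 1/√(0.0216·2.13e-06) = 4662 rad/s.
Step 3 — f₀ = ω₀/(2π) = 742 Hz.

f₀ = 742 Hz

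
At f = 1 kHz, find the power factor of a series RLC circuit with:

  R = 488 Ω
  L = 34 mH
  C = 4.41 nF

Step 1 — Angular frequency: ω = 2π·f = 2π·1000 = 6283 rad/s.
Step 2 — Component impedances:
  R: Z = R = 488 Ω
  L: Z = jωL = j·6283·0.034 = 0 + j213.6 Ω
  C: Z = 1/(jωC) = -j/(ω·C) = 0 - j3.609e+04 Ω
Step 3 — Series combination: Z_total = R + L + C = 488 - j3.588e+04 Ω = 3.588e+04∠-89.2° Ω.
Step 4 — Power factor: PF = cos(φ) = Re(Z)/|Z| = 488/3.588e+04 = 0.0136.
Step 5 — Type: Im(Z) = -3.588e+04 ⇒ leading (phase φ = -89.2°).

PF = 0.0136 (leading, φ = -89.2°)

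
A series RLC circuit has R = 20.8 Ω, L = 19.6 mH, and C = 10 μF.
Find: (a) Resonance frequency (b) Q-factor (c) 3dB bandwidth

Step 1 — Resonance condition Im(Z)=0 gives ω₀ = 1/√(LC).
Step 2 — ω₀ = 1/√(0.0196·1e-05) = 2259 rad/s.
Step 3 — f₀ = ω₀/(2π) = 359.5 Hz.
Step 4 — Series Q: Q = ω₀L/R = 2259·0.0196/20.8 = 2.128.
Step 5 — 3dB bandwidth: Δω = ω₀/Q = 1061 rad/s; BW = Δω/(2π) = 168.9 Hz.

(a) f₀ = 359.5 Hz  (b) Q = 2.128  (c) BW = 168.9 Hz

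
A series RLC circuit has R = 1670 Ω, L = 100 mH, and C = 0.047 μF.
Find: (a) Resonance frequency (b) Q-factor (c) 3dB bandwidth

Step 1 — Resonance condition Im(Z)=0 gives ω₀ = 1/√(LC).
Step 2 — ω₀ = 1/√(0.1·4.7e-08) = 1.459e+04 rad/s.
Step 3 — f₀ = ω₀/(2π) = 2322 Hz.
Step 4 — Series Q: Q = ω₀L/R = 1.459e+04·0.1/1670 = 0.8734.
Step 5 — 3dB bandwidth: Δω = ω₀/Q = 1.67e+04 rad/s; BW = Δω/(2π) = 2658 Hz.

(a) f₀ = 2322 Hz  (b) Q = 0.8734  (c) BW = 2658 Hz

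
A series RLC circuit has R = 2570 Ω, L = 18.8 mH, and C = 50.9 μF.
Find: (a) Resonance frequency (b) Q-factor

Step 1 — Resonance condition Im(Z)=0 gives ω₀ = 1/√(LC).
Step 2 — ω₀ = 1/√(0.0188·5.09e-05) = 1022 rad/s.
Step 3 — f₀ = ω₀/(2π) = 162.7 Hz.
Step 4 — Series Q: Q = ω₀L/R = 1022·0.0188/2570 = 0.007478.

(a) f₀ = 162.7 Hz  (b) Q = 0.007478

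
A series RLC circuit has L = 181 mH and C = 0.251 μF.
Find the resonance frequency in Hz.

Step 1 — Resonance condition Im(Z)=0 gives ω₀ = 1/√(LC).
Step 2 — ω₀ = 1/√(0.181·2.51e-07) = 4692 rad/s.
Step 3 — f₀ = ω₀/(2π) = 746.7 Hz.

f₀ = 746.7 Hz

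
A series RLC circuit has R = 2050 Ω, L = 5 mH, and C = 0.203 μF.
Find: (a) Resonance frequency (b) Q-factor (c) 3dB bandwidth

Step 1 — Resonance condition Im(Z)=0 gives ω₀ = 1/√(LC).
Step 2 — ω₀ = 1/√(0.005·2.03e-07) = 3.139e+04 rad/s.
Step 3 — f₀ = ω₀/(2π) = 4996 Hz.
Step 4 — Series Q: Q = ω₀L/R = 3.139e+04·0.005/2050 = 0.07656.
Step 5 — 3dB bandwidth: Δω = ω₀/Q = 4.1e+05 rad/s; BW = Δω/(2π) = 6.525e+04 Hz.

(a) f₀ = 4996 Hz  (b) Q = 0.07656  (c) BW = 6.525e+04 Hz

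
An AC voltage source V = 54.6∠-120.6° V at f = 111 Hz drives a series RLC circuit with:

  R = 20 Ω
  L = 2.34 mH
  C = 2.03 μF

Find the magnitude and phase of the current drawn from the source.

Step 1 — Angular frequency: ω = 2π·f = 2π·111 = 697.4 rad/s.
Step 2 — Component impedances:
  R: Z = R = 20 Ω
  L: Z = jωL = j·697.4·0.00234 = 0 + j1.632 Ω
  C: Z = 1/(jωC) = -j/(ω·C) = 0 - j706.3 Ω
Step 3 — Series combination: Z_total = R + L + C = 20 - j704.7 Ω = 705∠-88.4° Ω.
Step 4 — Source phasor: V = 54.6∠-120.6° V = -27.79 - j47 V.
Step 5 — Ohm's law: I = V / Z_total = (-27.79 - j47) / (20 - j704.7) = 0.06552 - j0.0413 A.
Step 6 — Convert to polar: |I| = 0.07745 A, ∠I = -32.2°.

I = 0.07745∠-32.2° A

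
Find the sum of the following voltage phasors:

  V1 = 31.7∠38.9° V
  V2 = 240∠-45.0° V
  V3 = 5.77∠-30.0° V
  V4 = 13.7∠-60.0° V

Step 1 — Convert each phasor to rectangular form:
  V1 = 31.7·(cos(38.9°) + j·sin(38.9°)) = 24.67 + j19.91 V
  V2 = 240·(cos(-45.0°) + j·sin(-45.0°)) = 169.7 - j169.7 V
  V3 = 5.77·(cos(-30.0°) + j·sin(-30.0°)) = 4.997 - j2.885 V
  V4 = 13.7·(cos(-60.0°) + j·sin(-60.0°)) = 6.85 - j11.86 V
Step 2 — Sum components: V_total = 206.2 - j164.5 V.
Step 3 — Convert to polar: |V_total| = 263.8 V, ∠V_total = -38.6°.

V_total = 263.8∠-38.6° V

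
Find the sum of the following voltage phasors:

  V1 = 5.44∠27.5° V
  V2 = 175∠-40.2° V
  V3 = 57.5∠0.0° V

Step 1 — Convert each phasor to rectangular form:
  V1 = 5.44·(cos(27.5°) + j·sin(27.5°)) = 4.825 + j2.512 V
  V2 = 175·(cos(-40.2°) + j·sin(-40.2°)) = 133.7 - j113 V
  V3 = 57.5·(cos(0.0°) + j·sin(0.0°)) = 57.5 V
Step 2 — Sum components: V_total = 196 - j110.4 V.
Step 3 — Convert to polar: |V_total| = 225 V, ∠V_total = -29.4°.

V_total = 225∠-29.4° V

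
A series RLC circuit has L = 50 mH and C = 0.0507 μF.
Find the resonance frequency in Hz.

Step 1 — Resonance condition Im(Z)=0 gives ω₀ = 1/√(LC).
Step 2 — ω₀ = 1/√(0.05·5.07e-08) = 1.986e+04 rad/s.
Step 3 — f₀ = ω₀/(2π) = 3161 Hz.

f₀ = 3161 Hz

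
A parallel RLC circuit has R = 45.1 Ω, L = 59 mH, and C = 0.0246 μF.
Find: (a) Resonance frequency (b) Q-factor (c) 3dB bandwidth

Step 1 — Resonance: ω₀ = 1/√(LC) = 1/√(0.059·2.46e-08) = 2.625e+04 rad/s.
Step 2 — f₀ = ω₀/(2π) = 4178 Hz.
Step 3 — Parallel Q: Q = R/(ω₀L) = 45.1/(2.625e+04·0.059) = 0.02912.
Step 4 — Bandwidth: Δω = ω₀/Q = 9.013e+05 rad/s; BW = Δω/(2π) = 1.435e+05 Hz.

(a) f₀ = 4178 Hz  (b) Q = 0.02912  (c) BW = 1.435e+05 Hz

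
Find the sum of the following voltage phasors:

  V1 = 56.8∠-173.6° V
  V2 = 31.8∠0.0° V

Step 1 — Convert each phasor to rectangular form:
  V1 = 56.8·(cos(-173.6°) + j·sin(-173.6°)) = -56.45 - j6.331 V
  V2 = 31.8·(cos(0.0°) + j·sin(0.0°)) = 31.8 V
Step 2 — Sum components: V_total = -24.65 - j6.331 V.
Step 3 — Convert to polar: |V_total| = 25.45 V, ∠V_total = -165.6°.

V_total = 25.45∠-165.6° V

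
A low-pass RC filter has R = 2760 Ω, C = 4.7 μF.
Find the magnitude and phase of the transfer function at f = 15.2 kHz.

Step 1 — Angular frequency: ω = 2π·1.52e+04 = 9.55e+04 rad/s.
Step 2 — Transfer function: H(jω) = 1/(1 + jωRC).
Step 3 — Denominator: 1 + jωRC = 1 + j·9.55e+04·2760·4.7e-06 = 1 + j1239.
Step 4 — H = 6.515e-07 - j0.0008072.
Step 5 — Magnitude: |H| = 0.0008072 (-61.9 dB); phase: φ = -90.0°.

|H| = 0.0008072 (-61.9 dB), φ = -90.0°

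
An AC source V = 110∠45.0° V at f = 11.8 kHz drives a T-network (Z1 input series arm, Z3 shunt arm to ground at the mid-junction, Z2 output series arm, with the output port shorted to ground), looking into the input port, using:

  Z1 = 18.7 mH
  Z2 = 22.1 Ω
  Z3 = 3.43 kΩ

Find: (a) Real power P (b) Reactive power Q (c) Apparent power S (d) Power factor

Step 1 — Angular frequency: ω = 2π·f = 2π·1.18e+04 = 7.414e+04 rad/s.
Step 2 — Component impedances:
  Z1: Z = jωL = j·7.414e+04·0.0187 = 0 + j1386 Ω
  Z2: Z = R = 22.1 Ω
  Z3: Z = R = 3430 Ω
Step 3 — With the output port shorted to ground, the output series arm Z2 runs from the junction to ground; the shunt arm Z3 also runs from the junction to ground. They appear in parallel: Z3 || Z2 = 21.96 Ω.
Step 4 — Series with input arm Z1: Z_in = Z1 + (Z3 || Z2) = 21.96 + j1386 Ω = 1387∠89.1° Ω.
Step 5 — Source phasor: V = 110∠45.0° V = 77.78 + j77.78 V.
Step 6 — Current: I = V / Z = 0.05698 - j0.0552 A = 0.07933∠-44.1° A.
Step 7 — Complex power: S = V·I* = 0.1382 + j8.725 VA.
Step 8 — Real power: P = Re(S) = 0.1382 W.
Step 9 — Reactive power: Q = Im(S) = 8.725 VAR.
Step 10 — Apparent power: |S| = 8.726 VA.
Step 11 — Power factor: PF = P/|S| = 0.01584 (lagging).

(a) P = 0.1382 W  (b) Q = 8.725 VAR  (c) S = 8.726 VA  (d) PF = 0.01584 (lagging)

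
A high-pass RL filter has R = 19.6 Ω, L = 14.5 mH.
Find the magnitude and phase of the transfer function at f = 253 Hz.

Step 1 — Angular frequency: ω = 2π·253 = 1590 rad/s.
Step 2 — Transfer function: H(jω) = jωL/(R + jωL).
Step 3 — Numerator jωL = j·23.05; denominator R + jωL = 19.6 + j23.05.
Step 4 — H = 0.5804 + j0.4935.
Step 5 — Magnitude: |H| = 0.7618 (-2.4 dB); phase: φ = 40.4°.

|H| = 0.7618 (-2.4 dB), φ = 40.4°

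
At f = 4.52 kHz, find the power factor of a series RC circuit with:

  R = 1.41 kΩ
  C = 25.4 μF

Step 1 — Angular frequency: ω = 2π·f = 2π·4520 = 2.84e+04 rad/s.
Step 2 — Component impedances:
  R: Z = R = 1410 Ω
  C: Z = 1/(jωC) = -j/(ω·C) = 0 - j1.386 Ω
Step 3 — Series combination: Z_total = R + C = 1410 - j1.386 Ω = 1410∠-0.1° Ω.
Step 4 — Power factor: PF = cos(φ) = Re(Z)/|Z| = 1410/1410 = 1.
Step 5 — Type: Im(Z) = -1.386 ⇒ leading (phase φ = -0.1°).

PF = 1 (leading, φ = -0.1°)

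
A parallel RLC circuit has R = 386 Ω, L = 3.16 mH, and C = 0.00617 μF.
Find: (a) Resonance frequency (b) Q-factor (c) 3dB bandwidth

Step 1 — Resonance: ω₀ = 1/√(LC) = 1/√(0.00316·6.17e-09) = 2.265e+05 rad/s.
Step 2 — f₀ = ω₀/(2π) = 3.604e+04 Hz.
Step 3 — Parallel Q: Q = R/(ω₀L) = 386/(2.265e+05·0.00316) = 0.5394.
Step 4 — Bandwidth: Δω = ω₀/Q = 4.199e+05 rad/s; BW = Δω/(2π) = 6.683e+04 Hz.

(a) f₀ = 3.604e+04 Hz  (b) Q = 0.5394  (c) BW = 6.683e+04 Hz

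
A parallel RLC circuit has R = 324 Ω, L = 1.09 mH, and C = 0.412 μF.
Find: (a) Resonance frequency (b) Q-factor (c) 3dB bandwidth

Step 1 — Resonance: ω₀ = 1/√(LC) = 1/√(0.00109·4.12e-07) = 4.719e+04 rad/s.
Step 2 — f₀ = ω₀/(2π) = 7510 Hz.
Step 3 — Parallel Q: Q = R/(ω₀L) = 324/(4.719e+04·0.00109) = 6.299.
Step 4 — Bandwidth: Δω = ω₀/Q = 7491 rad/s; BW = Δω/(2π) = 1192 Hz.

(a) f₀ = 7510 Hz  (b) Q = 6.299  (c) BW = 1192 Hz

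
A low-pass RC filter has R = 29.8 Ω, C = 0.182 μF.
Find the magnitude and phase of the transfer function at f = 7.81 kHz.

Step 1 — Angular frequency: ω = 2π·7810 = 4.907e+04 rad/s.
Step 2 — Transfer function: H(jω) = 1/(1 + jωRC).
Step 3 — Denominator: 1 + jωRC = 1 + j·4.907e+04·29.8·1.82e-07 = 1 + j0.2661.
Step 4 — H = 0.9339 - j0.2485.
Step 5 — Magnitude: |H| = 0.9664 (-0.3 dB); phase: φ = -14.9°.

|H| = 0.9664 (-0.3 dB), φ = -14.9°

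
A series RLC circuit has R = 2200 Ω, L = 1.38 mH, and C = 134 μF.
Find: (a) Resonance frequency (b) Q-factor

Step 1 — Resonance condition Im(Z)=0 gives ω₀ = 1/√(LC).
Step 2 — ω₀ = 1/√(0.00138·0.000134) = 2325 rad/s.
Step 3 — f₀ = ω₀/(2π) = 370.1 Hz.
Step 4 — Series Q: Q = ω₀L/R = 2325·0.00138/2200 = 0.001459.

(a) f₀ = 370.1 Hz  (b) Q = 0.001459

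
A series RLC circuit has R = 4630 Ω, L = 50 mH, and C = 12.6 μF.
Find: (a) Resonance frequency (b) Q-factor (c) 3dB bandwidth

Step 1 — Resonance condition Im(Z)=0 gives ω₀ = 1/√(LC).
Step 2 — ω₀ = 1/√(0.05·1.26e-05) = 1260 rad/s.
Step 3 — f₀ = ω₀/(2π) = 200.5 Hz.
Step 4 — Series Q: Q = ω₀L/R = 1260·0.05/4630 = 0.01361.
Step 5 — 3dB bandwidth: Δω = ω₀/Q = 9.26e+04 rad/s; BW = Δω/(2π) = 1.474e+04 Hz.

(a) f₀ = 200.5 Hz  (b) Q = 0.01361  (c) BW = 1.474e+04 Hz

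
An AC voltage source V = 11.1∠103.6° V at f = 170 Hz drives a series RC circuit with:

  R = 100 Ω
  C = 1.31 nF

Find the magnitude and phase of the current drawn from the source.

Step 1 — Angular frequency: ω = 2π·f = 2π·170 = 1068 rad/s.
Step 2 — Component impedances:
  R: Z = R = 100 Ω
  C: Z = 1/(jωC) = -j/(ω·C) = 0 - j7.147e+05 Ω
Step 3 — Series combination: Z_total = R + C = 100 - j7.147e+05 Ω = 7.147e+05∠-90.0° Ω.
Step 4 — Source phasor: V = 11.1∠103.6° V = -2.61 + j10.79 V.
Step 5 — Ohm's law: I = V / Z_total = (-2.61 + j10.79) / (100 - j7.147e+05) = -1.51e-05 - j3.65e-06 A.
Step 6 — Convert to polar: |I| = 1.553e-05 A, ∠I = -166.4°.

I = 1.553e-05∠-166.4° A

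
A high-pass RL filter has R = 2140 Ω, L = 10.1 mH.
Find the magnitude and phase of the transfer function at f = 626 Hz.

Step 1 — Angular frequency: ω = 2π·626 = 3933 rad/s.
Step 2 — Transfer function: H(jω) = jωL/(R + jωL).
Step 3 — Numerator jωL = j·39.73; denominator R + jωL = 2140 + j39.73.
Step 4 — H = 0.0003445 + j0.01856.
Step 5 — Magnitude: |H| = 0.01856 (-34.6 dB); phase: φ = 88.9°.

|H| = 0.01856 (-34.6 dB), φ = 88.9°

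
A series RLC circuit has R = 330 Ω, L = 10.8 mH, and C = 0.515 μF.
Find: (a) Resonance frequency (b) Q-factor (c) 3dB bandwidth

Step 1 — Resonance: ω₀ = 1/√(LC) = 1/√(0.0108·5.15e-07) = 1.341e+04 rad/s.
Step 2 — f₀ = ω₀/(2π) = 2134 Hz.
Step 3 — Series Q: Q = ω₀L/R = 1.341e+04·0.0108/330 = 0.4388.
Step 4 — Bandwidth: Δω = ω₀/Q = 3.056e+04 rad/s; BW = Δω/(2π) = 4863 Hz.

(a) f₀ = 2134 Hz  (b) Q = 0.4388  (c) BW = 4863 Hz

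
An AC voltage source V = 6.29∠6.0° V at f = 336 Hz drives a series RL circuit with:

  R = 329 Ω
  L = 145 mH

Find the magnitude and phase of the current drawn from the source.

Step 1 — Angular frequency: ω = 2π·f = 2π·336 = 2111 rad/s.
Step 2 — Component impedances:
  R: Z = R = 329 Ω
  L: Z = jωL = j·2111·0.145 = 0 + j306.1 Ω
Step 3 — Series combination: Z_total = R + L = 329 + j306.1 Ω = 449.4∠42.9° Ω.
Step 4 — Source phasor: V = 6.29∠6.0° V = 6.256 + j0.6575 V.
Step 5 — Ohm's law: I = V / Z_total = (6.256 + j0.6575) / (329 + j306.1) = 0.01119 - j0.008411 A.
Step 6 — Convert to polar: |I| = 0.014 A, ∠I = -36.9°.

I = 0.014∠-36.9° A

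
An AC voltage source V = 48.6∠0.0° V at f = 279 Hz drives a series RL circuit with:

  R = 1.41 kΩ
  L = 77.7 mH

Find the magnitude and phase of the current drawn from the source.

Step 1 — Angular frequency: ω = 2π·f = 2π·279 = 1753 rad/s.
Step 2 — Component impedances:
  R: Z = R = 1410 Ω
  L: Z = jωL = j·1753·0.0777 = 0 + j136.2 Ω
Step 3 — Series combination: Z_total = R + L = 1410 + j136.2 Ω = 1417∠5.5° Ω.
Step 4 — Source phasor: V = 48.6∠0.0° V = 48.6 V.
Step 5 — Ohm's law: I = V / Z_total = (48.6) / (1410 + j136.2) = 0.03415 - j0.003299 A.
Step 6 — Convert to polar: |I| = 0.03431 A, ∠I = -5.5°.

I = 0.03431∠-5.5° A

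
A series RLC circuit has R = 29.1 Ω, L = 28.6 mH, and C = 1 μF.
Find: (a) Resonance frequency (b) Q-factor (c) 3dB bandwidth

Step 1 — Resonance condition Im(Z)=0 gives ω₀ = 1/√(LC).
Step 2 — ω₀ = 1/√(0.0286·1e-06) = 5913 rad/s.
Step 3 — f₀ = ω₀/(2π) = 941.1 Hz.
Step 4 — Series Q: Q = ω₀L/R = 5913·0.0286/29.1 = 5.812.
Step 5 — 3dB bandwidth: Δω = ω₀/Q = 1017 rad/s; BW = Δω/(2π) = 161.9 Hz.

(a) f₀ = 941.1 Hz  (b) Q = 5.812  (c) BW = 161.9 Hz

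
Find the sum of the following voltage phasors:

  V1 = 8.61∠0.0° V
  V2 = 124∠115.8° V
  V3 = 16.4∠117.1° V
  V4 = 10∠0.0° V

Step 1 — Convert each phasor to rectangular form:
  V1 = 8.61·(cos(0.0°) + j·sin(0.0°)) = 8.61 V
  V2 = 124·(cos(115.8°) + j·sin(115.8°)) = -53.97 + j111.6 V
  V3 = 16.4·(cos(117.1°) + j·sin(117.1°)) = -7.471 + j14.6 V
  V4 = 10·(cos(0.0°) + j·sin(0.0°)) = 10 V
Step 2 — Sum components: V_total = -42.83 + j126.2 V.
Step 3 — Convert to polar: |V_total| = 133.3 V, ∠V_total = 108.7°.

V_total = 133.3∠108.7° V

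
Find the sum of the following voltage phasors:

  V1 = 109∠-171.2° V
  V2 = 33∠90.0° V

Step 1 — Convert each phasor to rectangular form:
  V1 = 109·(cos(-171.2°) + j·sin(-171.2°)) = -107.7 - j16.68 V
  V2 = 33·(cos(90.0°) + j·sin(90.0°)) = 0 + j33 V
Step 2 — Sum components: V_total = -107.7 + j16.32 V.
Step 3 — Convert to polar: |V_total| = 108.9 V, ∠V_total = 171.4°.

V_total = 108.9∠171.4° V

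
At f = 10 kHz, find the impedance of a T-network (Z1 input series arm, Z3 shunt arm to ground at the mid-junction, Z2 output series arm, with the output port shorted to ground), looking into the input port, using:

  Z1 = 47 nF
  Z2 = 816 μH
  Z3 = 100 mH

Step 1 — Angular frequency: ω = 2π·f = 2π·1e+04 = 6.283e+04 rad/s.
Step 2 — Component impedances:
  Z1: Z = 1/(jωC) = -j/(ω·C) = 0 - j338.6 Ω
  Z2: Z = jωL = j·6.283e+04·0.000816 = 0 + j51.27 Ω
  Z3: Z = jωL = j·6.283e+04·0.1 = 0 + j6283 Ω
Step 3 — With the output port shorted to ground, the output series arm Z2 runs from the junction to ground; the shunt arm Z3 also runs from the junction to ground. They appear in parallel: Z3 || Z2 = 0 + j50.86 Ω.
Step 4 — Series with input arm Z1: Z_in = Z1 + (Z3 || Z2) = 0 - j287.8 Ω = 287.8∠-90.0° Ω.

Z = 0 - j287.8 Ω = 287.8∠-90.0° Ω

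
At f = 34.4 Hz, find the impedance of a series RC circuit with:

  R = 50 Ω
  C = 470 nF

Step 1 — Angular frequency: ω = 2π·f = 2π·34.4 = 216.1 rad/s.
Step 2 — Component impedances:
  R: Z = R = 50 Ω
  C: Z = 1/(jωC) = -j/(ω·C) = 0 - j9844 Ω
Step 3 — Series combination: Z_total = R + C = 50 - j9844 Ω = 9844∠-89.7° Ω.

Z = 50 - j9844 Ω = 9844∠-89.7° Ω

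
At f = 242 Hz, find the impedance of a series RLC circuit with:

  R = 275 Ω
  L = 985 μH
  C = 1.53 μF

Step 1 — Angular frequency: ω = 2π·f = 2π·242 = 1521 rad/s.
Step 2 — Component impedances:
  R: Z = R = 275 Ω
  L: Z = jωL = j·1521·0.000985 = 0 + j1.498 Ω
  C: Z = 1/(jωC) = -j/(ω·C) = 0 - j429.8 Ω
Step 3 — Series combination: Z_total = R + L + C = 275 - j428.3 Ω = 509∠-57.3° Ω.

Z = 275 - j428.3 Ω = 509∠-57.3° Ω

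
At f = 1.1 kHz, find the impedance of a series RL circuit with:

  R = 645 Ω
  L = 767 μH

Step 1 — Angular frequency: ω = 2π·f = 2π·1100 = 6912 rad/s.
Step 2 — Component impedances:
  R: Z = R = 645 Ω
  L: Z = jωL = j·6912·0.000767 = 0 + j5.301 Ω
Step 3 — Series combination: Z_total = R + L = 645 + j5.301 Ω = 645∠0.5° Ω.

Z = 645 + j5.301 Ω = 645∠0.5° Ω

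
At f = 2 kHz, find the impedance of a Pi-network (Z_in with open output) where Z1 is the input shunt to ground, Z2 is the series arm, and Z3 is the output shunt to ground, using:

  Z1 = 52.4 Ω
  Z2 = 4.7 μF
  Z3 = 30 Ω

Step 1 — Angular frequency: ω = 2π·f = 2π·2000 = 1.257e+04 rad/s.
Step 2 — Component impedances:
  Z1: Z = R = 52.4 Ω
  Z2: Z = 1/(jωC) = -j/(ω·C) = 0 - j16.93 Ω
  Z3: Z = R = 30 Ω
Step 3 — With open output, the series arm Z2 and the output shunt Z3 appear in series to ground: Z2 + Z3 = 30 - j16.93 Ω.
Step 4 — Parallel with input shunt Z1: Z_in = Z1 || (Z2 + Z3) = 20.43 - j6.57 Ω = 21.46∠-17.8° Ω.

Z = 20.43 - j6.57 Ω = 21.46∠-17.8° Ω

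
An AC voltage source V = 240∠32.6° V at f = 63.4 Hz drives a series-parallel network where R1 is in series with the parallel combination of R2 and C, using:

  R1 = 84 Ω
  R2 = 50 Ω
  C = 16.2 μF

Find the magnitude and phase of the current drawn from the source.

Step 1 — Angular frequency: ω = 2π·f = 2π·63.4 = 398.4 rad/s.
Step 2 — Component impedances:
  R1: Z = R = 84 Ω
  R2: Z = R = 50 Ω
  C: Z = 1/(jωC) = -j/(ω·C) = 0 - j155 Ω
Step 3 — Parallel branch: R2 || C = 1/(1/R2 + 1/C) = 45.29 - j14.61 Ω.
Step 4 — Series with R1: Z_total = R1 + (R2 || C) = 129.3 - j14.61 Ω = 130.1∠-6.4° Ω.
Step 5 — Source phasor: V = 240∠32.6° V = 202.2 + j129.3 V.
Step 6 — Ohm's law: I = V / Z_total = (202.2 + j129.3) / (129.3 - j14.61) = 1.433 + j1.162 A.
Step 7 — Convert to polar: |I| = 1.845 A, ∠I = 39.0°.

I = 1.845∠39.0° A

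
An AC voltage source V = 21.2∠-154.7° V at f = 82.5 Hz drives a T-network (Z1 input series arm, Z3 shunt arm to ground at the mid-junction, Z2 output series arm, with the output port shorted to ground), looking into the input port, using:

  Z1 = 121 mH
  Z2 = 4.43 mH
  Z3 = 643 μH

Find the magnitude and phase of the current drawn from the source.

Step 1 — Angular frequency: ω = 2π·f = 2π·82.5 = 518.4 rad/s.
Step 2 — Component impedances:
  Z1: Z = jωL = j·518.4·0.121 = 0 + j62.72 Ω
  Z2: Z = jωL = j·518.4·0.00443 = 0 + j2.296 Ω
  Z3: Z = jωL = j·518.4·0.000643 = 0 + j0.3333 Ω
Step 3 — With the output port shorted to ground, the output series arm Z2 runs from the junction to ground; the shunt arm Z3 also runs from the junction to ground. They appear in parallel: Z3 || Z2 = 0 + j0.2911 Ω.
Step 4 — Series with input arm Z1: Z_in = Z1 + (Z3 || Z2) = 0 + j63.01 Ω = 63.01∠90.0° Ω.
Step 5 — Source phasor: V = 21.2∠-154.7° V = -19.17 - j9.06 V.
Step 6 — Ohm's law: I = V / Z_total = (-19.17 - j9.06) / (0 + j63.01) = -0.1438 + j0.3042 A.
Step 7 — Convert to polar: |I| = 0.3364 A, ∠I = 115.3°.

I = 0.3364∠115.3° A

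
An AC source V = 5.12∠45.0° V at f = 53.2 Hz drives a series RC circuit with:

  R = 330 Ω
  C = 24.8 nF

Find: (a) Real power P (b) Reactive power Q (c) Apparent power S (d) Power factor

Step 1 — Angular frequency: ω = 2π·f = 2π·53.2 = 334.3 rad/s.
Step 2 — Component impedances:
  R: Z = R = 330 Ω
  C: Z = 1/(jωC) = -j/(ω·C) = 0 - j1.206e+05 Ω
Step 3 — Series combination: Z_total = R + C = 330 - j1.206e+05 Ω = 1.206e+05∠-89.8° Ω.
Step 4 — Source phasor: V = 5.12∠45.0° V = 3.62 + j3.62 V.
Step 5 — Current: I = V / Z = -2.993e-05 + j3.009e-05 A = 4.244e-05∠134.8° A.
Step 6 — Complex power: S = V·I* = 5.945e-07 - j0.0002173 VA.
Step 7 — Real power: P = Re(S) = 5.945e-07 W.
Step 8 — Reactive power: Q = Im(S) = -0.0002173 VAR.
Step 9 — Apparent power: |S| = 0.0002173 VA.
Step 10 — Power factor: PF = P/|S| = 0.002736 (leading).

(a) P = 5.945e-07 W  (b) Q = -0.0002173 VAR  (c) S = 0.0002173 VA  (d) PF = 0.002736 (leading)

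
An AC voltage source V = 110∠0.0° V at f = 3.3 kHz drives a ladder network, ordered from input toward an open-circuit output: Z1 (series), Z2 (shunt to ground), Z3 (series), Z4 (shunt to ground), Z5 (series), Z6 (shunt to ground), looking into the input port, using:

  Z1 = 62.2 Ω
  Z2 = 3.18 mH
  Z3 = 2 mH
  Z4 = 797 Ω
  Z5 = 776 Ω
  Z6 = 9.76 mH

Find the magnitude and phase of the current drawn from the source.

Step 1 — Angular frequency: ω = 2π·f = 2π·3300 = 2.073e+04 rad/s.
Step 2 — Component impedances:
  Z1: Z = R = 62.2 Ω
  Z2: Z = jωL = j·2.073e+04·0.00318 = 0 + j65.94 Ω
  Z3: Z = jωL = j·2.073e+04·0.002 = 0 + j41.47 Ω
  Z4: Z = R = 797 Ω
  Z5: Z = R = 776 Ω
  Z6: Z = jωL = j·2.073e+04·0.00976 = 0 + j202.4 Ω
Step 3 — Ladder network (open output): work backward from the far end, alternating series and parallel combinations. Z_in = 71.6 + j62.21 Ω = 94.85∠41.0° Ω.
Step 4 — Source phasor: V = 110∠0.0° V = 110 V.
Step 5 — Ohm's law: I = V / Z_total = (110) / (71.6 + j62.21) = 0.8754 - j0.7607 A.
Step 6 — Convert to polar: |I| = 1.16 A, ∠I = -41.0°.

I = 1.16∠-41.0° A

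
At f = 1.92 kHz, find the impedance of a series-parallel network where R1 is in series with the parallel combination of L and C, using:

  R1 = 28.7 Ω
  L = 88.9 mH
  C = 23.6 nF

Step 1 — Angular frequency: ω = 2π·f = 2π·1920 = 1.206e+04 rad/s.
Step 2 — Component impedances:
  R1: Z = R = 28.7 Ω
  L: Z = jωL = j·1.206e+04·0.0889 = 0 + j1072 Ω
  C: Z = 1/(jωC) = -j/(ω·C) = 0 - j3512 Ω
Step 3 — Parallel branch: L || C = 1/(1/L + 1/C) = 0 + j1544 Ω.
Step 4 — Series with R1: Z_total = R1 + (L || C) = 28.7 + j1544 Ω = 1544∠88.9° Ω.

Z = 28.7 + j1544 Ω = 1544∠88.9° Ω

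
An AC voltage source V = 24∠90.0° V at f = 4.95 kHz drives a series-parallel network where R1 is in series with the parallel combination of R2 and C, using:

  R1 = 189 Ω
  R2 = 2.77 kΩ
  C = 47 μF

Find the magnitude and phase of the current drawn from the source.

Step 1 — Angular frequency: ω = 2π·f = 2π·4950 = 3.11e+04 rad/s.
Step 2 — Component impedances:
  R1: Z = R = 189 Ω
  R2: Z = R = 2770 Ω
  C: Z = 1/(jωC) = -j/(ω·C) = 0 - j0.6841 Ω
Step 3 — Parallel branch: R2 || C = 1/(1/R2 + 1/C) = 0.0001689 - j0.6841 Ω.
Step 4 — Series with R1: Z_total = R1 + (R2 || C) = 189 - j0.6841 Ω = 189∠-0.2° Ω.
Step 5 — Source phasor: V = 24∠90.0° V = 0 + j24 V.
Step 6 — Ohm's law: I = V / Z_total = (0 + j24) / (189 - j0.6841) = -0.0004596 + j0.127 A.
Step 7 — Convert to polar: |I| = 0.127 A, ∠I = 90.2°.

I = 0.127∠90.2° A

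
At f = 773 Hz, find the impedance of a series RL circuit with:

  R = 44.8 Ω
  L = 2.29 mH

Step 1 — Angular frequency: ω = 2π·f = 2π·773 = 4857 rad/s.
Step 2 — Component impedances:
  R: Z = R = 44.8 Ω
  L: Z = jωL = j·4857·0.00229 = 0 + j11.12 Ω
Step 3 — Series combination: Z_total = R + L = 44.8 + j11.12 Ω = 46.16∠13.9° Ω.

Z = 44.8 + j11.12 Ω = 46.16∠13.9° Ω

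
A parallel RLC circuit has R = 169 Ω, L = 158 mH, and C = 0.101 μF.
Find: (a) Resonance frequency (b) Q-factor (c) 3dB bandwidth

Step 1 — Resonance: ω₀ = 1/√(LC) = 1/√(0.158·1.01e-07) = 7916 rad/s.
Step 2 — f₀ = ω₀/(2π) = 1260 Hz.
Step 3 — Parallel Q: Q = R/(ω₀L) = 169/(7916·0.158) = 0.1351.
Step 4 — Bandwidth: Δω = ω₀/Q = 5.859e+04 rad/s; BW = Δω/(2π) = 9324 Hz.

(a) f₀ = 1260 Hz  (b) Q = 0.1351  (c) BW = 9324 Hz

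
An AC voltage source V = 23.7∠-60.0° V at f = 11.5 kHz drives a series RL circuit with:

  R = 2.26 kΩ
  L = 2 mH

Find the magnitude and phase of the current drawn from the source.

Step 1 — Angular frequency: ω = 2π·f = 2π·1.15e+04 = 7.226e+04 rad/s.
Step 2 — Component impedances:
  R: Z = R = 2260 Ω
  L: Z = jωL = j·7.226e+04·0.002 = 0 + j144.5 Ω
Step 3 — Series combination: Z_total = R + L = 2260 + j144.5 Ω = 2265∠3.7° Ω.
Step 4 — Source phasor: V = 23.7∠-60.0° V = 11.85 - j20.52 V.
Step 5 — Ohm's law: I = V / Z_total = (11.85 - j20.52) / (2260 + j144.5) = 0.004644 - j0.009379 A.
Step 6 — Convert to polar: |I| = 0.01047 A, ∠I = -63.7°.

I = 0.01047∠-63.7° A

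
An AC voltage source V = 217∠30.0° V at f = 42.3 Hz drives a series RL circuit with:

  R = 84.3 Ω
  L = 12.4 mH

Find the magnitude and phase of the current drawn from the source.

Step 1 — Angular frequency: ω = 2π·f = 2π·42.3 = 265.8 rad/s.
Step 2 — Component impedances:
  R: Z = R = 84.3 Ω
  L: Z = jωL = j·265.8·0.0124 = 0 + j3.296 Ω
Step 3 — Series combination: Z_total = R + L = 84.3 + j3.296 Ω = 84.36∠2.2° Ω.
Step 4 — Source phasor: V = 217∠30.0° V = 187.9 + j108.5 V.
Step 5 — Ohm's law: I = V / Z_total = (187.9 + j108.5) / (84.3 + j3.296) = 2.276 + j1.198 A.
Step 6 — Convert to polar: |I| = 2.572 A, ∠I = 27.8°.

I = 2.572∠27.8° A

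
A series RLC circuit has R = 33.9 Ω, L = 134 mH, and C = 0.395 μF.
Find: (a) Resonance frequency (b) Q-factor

Step 1 — Resonance condition Im(Z)=0 gives ω₀ = 1/√(LC).
Step 2 — ω₀ = 1/√(0.134·3.95e-07) = 4347 rad/s.
Step 3 — f₀ = ω₀/(2π) = 691.8 Hz.
Step 4 — Series Q: Q = ω₀L/R = 4347·0.134/33.9 = 17.18.

(a) f₀ = 691.8 Hz  (b) Q = 17.18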